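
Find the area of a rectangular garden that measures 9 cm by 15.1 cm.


Shape: rectangle
Length l = 9 cm, Width w = 15.1 cm
Formula: A = l * w
A = 9 * 15.1
A = 135.9
135.9 cm^2


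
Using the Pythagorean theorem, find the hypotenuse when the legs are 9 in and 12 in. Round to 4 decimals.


Shape: right triangle
Legs a = 9 in, b = 12 in
Formula: c = sqrt(a^2 + b^2)
a^2 = 81, b^2 = 144
a^2 + b^2 = 225
c = sqrt(225)
c = 15.0
15 in


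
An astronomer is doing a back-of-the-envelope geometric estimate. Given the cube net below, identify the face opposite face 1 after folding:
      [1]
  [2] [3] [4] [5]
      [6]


Net: cross layout. Take square 3 as the base (bottom).
Fold the four squares in the horizontal row up around 3: 2 -> left, 4 -> right, 5 wraps to the top.
Fold 1 and 6 up from 3: 1 -> back, 6 -> front.
Opposite pairs are therefore: (1, 6), (2, 4), (3, 5).
Face 1 is opposite face 6.
face 6


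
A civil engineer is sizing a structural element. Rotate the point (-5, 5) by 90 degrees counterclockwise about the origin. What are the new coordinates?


Transformation: rotation about the origin
Original point: (-5, 5)
Rule for 90 deg counterclockwise: (x, y) -> (-y, x)
Apply: (-5, 5) -> (-5, -5)
(-5, -5)


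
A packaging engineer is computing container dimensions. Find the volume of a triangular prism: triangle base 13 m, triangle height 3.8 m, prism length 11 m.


Shape: triangular prism
Triangle base = 13 m, triangle height = 3.8 m, prism length L = 11 m
Formula: V = (1/2 * b * h_tri) * L
Cross-section area = 0.5 * 13 * 3.8 = 24.7
V = 24.7 * 11
V = 271.7
271.7 m^3


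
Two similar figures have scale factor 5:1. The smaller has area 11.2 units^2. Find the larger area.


Linear scale factor k = 5
Original area = 11.2 units^2
Rule: under a linear scaling by k, areas scale by k^2.
k^2 = 5^2 = 25
New area = 11.2 * 25
New area = 280
280 units^2


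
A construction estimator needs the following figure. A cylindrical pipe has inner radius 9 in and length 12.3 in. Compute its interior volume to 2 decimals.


Shape: cylinder
Radius r = 9 in, Height h = 12.3 in
Formula: V = pi * r^2 * h
r^2 = 81
V = pi * 81 * 12.3
V = 996.3 * pi
V = 3129.97
3129.97 in^3


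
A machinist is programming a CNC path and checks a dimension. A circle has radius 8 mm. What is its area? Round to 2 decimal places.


Shape: circle
Radius r = 8 mm
Formula: A = pi * r^2
r^2 = 8^2 = 64
A = pi * 64
A = 201.06
201.06 mm^2


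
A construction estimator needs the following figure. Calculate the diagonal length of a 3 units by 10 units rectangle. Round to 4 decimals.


Shape: rectangle (diagonal via Pythagoras)
Sides: 3 units and 10 units
Formula: d = sqrt(l^2 + w^2)
l^2 = 9, w^2 = 100
l^2 + w^2 = 109
d = sqrt(109)
d = 10.4403
10.4403 units


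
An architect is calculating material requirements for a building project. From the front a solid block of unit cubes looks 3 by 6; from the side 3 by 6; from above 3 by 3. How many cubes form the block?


Orthographic views of a solid rectangular block:
Front view 3 x 6 -> length = 3, height = 6
Side view 3 x 6 -> width = 3, height = 6 (consistent)
Top view 3 x 3 -> confirms length = 3, width = 3
The block is 3 x 3 x 6.
Total unit cubes = 3 * 3 * 6 = 54
54 unit cubes


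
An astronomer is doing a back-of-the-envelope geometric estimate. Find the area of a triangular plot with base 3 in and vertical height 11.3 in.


Shape: triangle
Base b = 3 in, Height h = 11.3 in
Formula: A = (1/2) * b * h
A = 0.5 * 3 * 11.3
A = 0.5 * 33.9
A = 16.95
16.95 in^2


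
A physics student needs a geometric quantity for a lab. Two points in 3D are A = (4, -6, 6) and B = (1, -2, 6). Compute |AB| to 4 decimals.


3D distance between two points
P1 = (4, -6, 6), P2 = (1, -2, 6)
Formula: d = sqrt((x2-x1)^2 + (y2-y1)^2 + (z2-z1)^2)
dx = 1 - 4 = -3
dy = -2 - -6 = 4
dz = 6 - 6 = 0
dx^2 + dy^2 + dz^2 = 9 + 16 + 0 = 25
d = sqrt(25)
d = 5.0
5 units


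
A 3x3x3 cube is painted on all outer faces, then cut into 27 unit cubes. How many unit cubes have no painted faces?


Large cube: 3 x 3 x 3, cut into unit cubes.
n = 3, so n - 2 = 1
Unpainted cubes form the interior (n - 2)^3 block.
(n - 2)^3 = 1^3 = 1
1 unit cubes


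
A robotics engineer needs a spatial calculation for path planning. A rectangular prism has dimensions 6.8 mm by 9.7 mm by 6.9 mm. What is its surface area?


Shape: rectangular prism
l = 6.8 mm, w = 9.7 mm, h = 6.9 mm
Formula: SA = 2(lw + lh + wh)
lw = 65.96, lh = 46.92, wh = 66.93
lw + lh + wh = 179.81
SA = 2 * 179.81
SA = 359.62
359.62 mm^2


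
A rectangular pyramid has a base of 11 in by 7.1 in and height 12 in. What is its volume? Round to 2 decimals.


Shape: rectangular pyramid
Base: 11 in x 7.1 in, Height h = 12 in
Formula: V = (1/3) * base_area * h
base_area = 11 * 7.1 = 78.1
base_area * h = 78.1 * 12 = 937.2
V = 937.2 / 3
V = 312.4
312.4 in^3


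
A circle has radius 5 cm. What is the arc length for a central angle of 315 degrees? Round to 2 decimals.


Shape: circular arc
Radius r = 5 cm, Angle = 315 degrees
Formula: L = (angle/360) * 2 * pi * r
2 * pi * r = 10 * pi
L = (315/360) * 10 * pi
L = 8.75 * pi
L = 27.49
27.49 cm


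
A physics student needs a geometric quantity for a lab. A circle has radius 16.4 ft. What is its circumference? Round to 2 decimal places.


Shape: circle
Radius r = 16.4 ft
Formula: C = 2 * pi * r
C = 2 * pi * 16.4
C = 32.8 * pi
C = 103.04
103.04 ft


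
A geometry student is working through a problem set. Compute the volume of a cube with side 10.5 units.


Shape: cube
Side s = 10.5 units
Formula: V = s^3
V = 10.5 * 10.5 * 10.5
V = 110.25 * 10.5
V = 1157.625
1157.625 units^3


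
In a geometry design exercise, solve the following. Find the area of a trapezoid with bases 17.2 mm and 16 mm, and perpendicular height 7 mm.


Shape: trapezoid
Parallel sides a = 17.2 mm, b = 16 mm; Height h = 7 mm
Formula: A = (a + b) * h / 2
a + b = 17.2 + 16 = 33.2
A = 33.2 * 7 / 2
A = 232.4 / 2
A = 116.2
116.2 mm^2


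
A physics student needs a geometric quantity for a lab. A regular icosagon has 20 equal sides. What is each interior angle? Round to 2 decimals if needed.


Shape: regular icosagon (20 sides)
Formula: interior angle = (n - 2) * 180 / n
(n - 2) = 18
(n - 2) * 180 = 3240
angle = 3240 / 20
angle = 162
162 degrees


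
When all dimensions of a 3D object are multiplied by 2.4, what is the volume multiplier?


Linear scale factor k = 2.4
Rule: under a linear scaling by k, volumes scale by k^3.
k^3 = 2.4 * 2.4 * 2.4
k^3 = 5.76 * 2.4
k^3 = 13.824
Volume scales by a factor of 13.824.
13.824 (dimensionless)


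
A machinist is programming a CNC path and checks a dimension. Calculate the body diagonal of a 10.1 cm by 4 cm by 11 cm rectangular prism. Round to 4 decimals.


Shape: rectangular box (space diagonal)
l = 10.1 cm, w = 4 cm, h = 11 cm
Visualize: the diagonal of the base, then a right triangle with that diagonal and the height.
Formula: d = sqrt(l^2 + w^2 + h^2)
l^2 + w^2 + h^2 = 102.01 + 16 + 121 = 239.01
d = sqrt(239.01)
d = 15.4599
15.4599 cm


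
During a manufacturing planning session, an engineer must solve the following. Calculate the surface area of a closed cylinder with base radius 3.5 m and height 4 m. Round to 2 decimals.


Shape: closed cylinder
Radius r = 3.5 m, Height h = 4 m
Formula: SA = 2*pi*r^2 + 2*pi*r*h = 2*pi*r*(r + h)
r + h = 7.5
2 * r * (r + h) = 2 * 3.5 * 7.5 = 52.5
SA = 52.5 * pi
SA = 164.93
164.93 m^2


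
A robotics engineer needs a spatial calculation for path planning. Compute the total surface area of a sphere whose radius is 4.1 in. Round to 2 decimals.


Shape: sphere
Radius r = 4.1 in
Formula: SA = 4 * pi * r^2
r^2 = 16.81
SA = 4 * pi * 16.81
SA = 67.24 * pi
SA = 211.24
211.24 in^2


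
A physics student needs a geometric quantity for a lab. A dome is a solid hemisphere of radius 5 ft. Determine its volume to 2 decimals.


Shape: hemisphere (half of a sphere)
Radius r = 5 ft
Formula: V = (1/2) * (4/3) * pi * r^3 = (2/3) * pi * r^3
r^3 = 125
(2/3) * 125 = 83.333333
V = 83.333333 * pi
V = 261.8
261.8 ft^3


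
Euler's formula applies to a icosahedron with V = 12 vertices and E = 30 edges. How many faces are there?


Polyhedron: icosahedron
Euler's formula for convex polyhedra: V - E + F = 2
Given: V = 12 vertices and E = 30 edges
Solve for F:
F = 2 + E - V = 2 + 30 - 12 = 20
20 faces


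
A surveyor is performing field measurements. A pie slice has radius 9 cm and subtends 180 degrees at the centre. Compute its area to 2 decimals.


Shape: circular sector
Radius r = 9 cm, Angle = 180 degrees
Formula: A = (angle/360) * pi * r^2
r^2 = 81
Fraction of circle = 180/360
A = (180/360) * pi * 81
A = 40.5 * pi
A = 127.23
127.23 cm^2


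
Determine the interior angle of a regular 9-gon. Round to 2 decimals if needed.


Shape: regular nonagon (9 sides)
Formula: interior angle = (n - 2) * 180 / n
(n - 2) = 7
(n - 2) * 180 = 1260
angle = 1260 / 9
angle = 140
140 degrees


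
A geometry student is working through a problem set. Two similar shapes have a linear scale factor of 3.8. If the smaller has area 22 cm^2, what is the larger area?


Linear scale factor k = 3.8
Original area = 22 cm^2
Rule: under a linear scaling by k, areas scale by k^2.
k^2 = 3.8^2 = 14.44
New area = 22 * 14.44
New area = 317.68
317.68 cm^2


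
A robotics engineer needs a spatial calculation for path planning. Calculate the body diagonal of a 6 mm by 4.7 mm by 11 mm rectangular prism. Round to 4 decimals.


Shape: rectangular box (space diagonal)
l = 6 mm, w = 4.7 mm, h = 11 mm
Visualize: the diagonal of the base, then a right triangle with that diagonal and the height.
Formula: d = sqrt(l^2 + w^2 + h^2)
l^2 + w^2 + h^2 = 36 + 22.09 + 121 = 179.09
d = sqrt(179.09)
d = 13.3825
13.3825 mm


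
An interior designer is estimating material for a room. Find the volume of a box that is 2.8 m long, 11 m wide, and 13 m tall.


Shape: rectangular prism
l = 2.8 m, w = 11 m, h = 13 m
Formula: V = l * w * h
V = 2.8 * 11 * 13
V = 30.8 * 13
V = 400.4
400.4 m^3


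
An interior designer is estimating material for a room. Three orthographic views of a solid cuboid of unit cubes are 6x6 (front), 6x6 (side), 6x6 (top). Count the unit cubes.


Orthographic views of a solid rectangular block:
Front view 6 x 6 -> length = 6, height = 6
Side view 6 x 6 -> width = 6, height = 6 (consistent)
Top view 6 x 6 -> confirms length = 6, width = 6
The block is 6 x 6 x 6.
Total unit cubes = 6 * 6 * 6 = 216
216 unit cubes


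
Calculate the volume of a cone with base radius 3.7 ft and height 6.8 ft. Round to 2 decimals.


Shape: cone
Radius r = 3.7 ft, Height h = 6.8 ft
Formula: V = (1/3) * pi * r^2 * h
r^2 = 13.69
pi * r^2 * h = pi * 13.69 * 6.8 = 93.092 * pi
V = 93.092 * pi / 3
V = 97.49
97.49 ft^3


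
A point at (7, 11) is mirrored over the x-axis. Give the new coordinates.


Transformation: reflection
Original point: (7, 11)
Rule for reflection over the x-axis: (x, y) -> (x, -y)
Apply: (7, 11) -> (7, -11)
(7, -11)


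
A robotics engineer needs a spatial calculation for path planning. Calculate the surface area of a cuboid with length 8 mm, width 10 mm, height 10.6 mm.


Shape: rectangular prism
l = 8 mm, w = 10 mm, h = 10.6 mm
Formula: SA = 2(lw + lh + wh)
lw = 80, lh = 84.8, wh = 106
lw + lh + wh = 270.8
SA = 2 * 270.8
SA = 541.6
541.6 mm^2


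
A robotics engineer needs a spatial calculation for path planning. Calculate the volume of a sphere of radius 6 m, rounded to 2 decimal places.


Shape: sphere
Radius r = 6 m
Formula: V = (4/3) * pi * r^3
r^3 = 216
(4/3) * 216 = 288
V = 288 * pi
V = 904.78
904.78 m^3


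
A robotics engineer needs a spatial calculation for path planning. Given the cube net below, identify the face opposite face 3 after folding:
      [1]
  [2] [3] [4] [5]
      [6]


Net: cross layout. Take square 3 as the base (bottom).
Fold the four squares in the horizontal row up around 3: 2 -> left, 4 -> right, 5 wraps to the top.
Fold 1 and 6 up from 3: 1 -> back, 6 -> front.
Opposite pairs are therefore: (1, 6), (2, 4), (3, 5).
Face 3 is opposite face 5.
face 5


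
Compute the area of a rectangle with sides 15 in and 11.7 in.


Shape: rectangle
Length l = 15 in, Width w = 11.7 in
Formula: A = l * w
A = 15 * 11.7
A = 175.5
175.5 in^2


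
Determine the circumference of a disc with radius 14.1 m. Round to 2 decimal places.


Shape: circle
Radius r = 14.1 m
Formula: C = 2 * pi * r
C = 2 * pi * 14.1
C = 28.2 * pi
C = 88.59
88.59 m


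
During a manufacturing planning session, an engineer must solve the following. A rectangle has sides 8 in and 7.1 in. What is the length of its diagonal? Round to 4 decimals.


Shape: rectangle (diagonal via Pythagoras)
Sides: 8 in and 7.1 in
Formula: d = sqrt(l^2 + w^2)
l^2 = 64, w^2 = 50.41
l^2 + w^2 = 114.41
d = sqrt(114.41)
d = 10.6963
10.6963 in


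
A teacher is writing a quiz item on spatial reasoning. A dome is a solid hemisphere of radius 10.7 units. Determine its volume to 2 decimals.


Shape: hemisphere (half of a sphere)
Radius r = 10.7 units
Formula: V = (1/2) * (4/3) * pi * r^3 = (2/3) * pi * r^3
r^3 = 1225.043
(2/3) * 1225.043 = 816.695333
V = 816.695333 * pi
V = 2565.72
2565.72 units^3


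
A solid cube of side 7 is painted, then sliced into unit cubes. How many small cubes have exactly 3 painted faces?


Large cube: 7 x 7 x 7, cut into unit cubes.
Cubes with 3 painted faces are at the corners. A cube always has 8 corners.
Count = 8
8 unit cubes


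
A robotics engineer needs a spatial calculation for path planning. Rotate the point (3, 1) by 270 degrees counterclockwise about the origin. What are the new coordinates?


Transformation: rotation about the origin
Original point: (3, 1)
Rule for 270 deg counterclockwise: (x, y) -> (y, -x)
Apply: (3, 1) -> (1, -3)
(1, -3)


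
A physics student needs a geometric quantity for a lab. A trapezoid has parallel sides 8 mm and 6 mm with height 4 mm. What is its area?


Shape: trapezoid
Parallel sides a = 8 mm, b = 6 mm; Height h = 4 mm
Formula: A = (a + b) * h / 2
a + b = 8 + 6 = 14
A = 14 * 4 / 2
A = 56 / 2
A = 28
28 mm^2


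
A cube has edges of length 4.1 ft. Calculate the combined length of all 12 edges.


Shape: cube
Side s = 4.1 ft
A cube has 12 edges, all equal.
Formula: total edge length = 12 * s
Total = 12 * 4.1
Total = 49.2
49.2 ft


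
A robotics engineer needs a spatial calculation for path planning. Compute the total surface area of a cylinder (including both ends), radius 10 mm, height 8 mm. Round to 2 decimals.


Shape: closed cylinder
Radius r = 10 mm, Height h = 8 mm
Formula: SA = 2*pi*r^2 + 2*pi*r*h = 2*pi*r*(r + h)
r + h = 18
2 * r * (r + h) = 2 * 10 * 18 = 360
SA = 360 * pi
SA = 1130.97
1130.97 mm^2


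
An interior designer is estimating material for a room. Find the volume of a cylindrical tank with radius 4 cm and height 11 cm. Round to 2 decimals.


Shape: cylinder
Radius r = 4 cm, Height h = 11 cm
Formula: V = pi * r^2 * h
r^2 = 16
V = pi * 16 * 11
V = 176 * pi
V = 552.92
552.92 cm^3


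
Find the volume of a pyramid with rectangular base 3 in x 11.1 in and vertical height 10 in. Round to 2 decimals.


Shape: rectangular pyramid
Base: 3 in x 11.1 in, Height h = 10 in
Formula: V = (1/3) * base_area * h
base_area = 3 * 11.1 = 33.3
base_area * h = 33.3 * 10 = 333
V = 333 / 3
V = 111
111 in^3


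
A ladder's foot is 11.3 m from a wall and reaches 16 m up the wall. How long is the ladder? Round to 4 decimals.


Shape: right triangle
Legs a = 11.3 m, b = 16 m
Formula: c = sqrt(a^2 + b^2)
a^2 = 127.69, b^2 = 256
a^2 + b^2 = 383.69
c = sqrt(383.69)
c = 19.588
19.588 m


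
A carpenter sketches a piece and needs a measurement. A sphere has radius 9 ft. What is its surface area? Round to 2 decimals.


Shape: sphere
Radius r = 9 ft
Formula: SA = 4 * pi * r^2
r^2 = 81
SA = 4 * pi * 81
SA = 324 * pi
SA = 1017.88
1017.88 ft^2


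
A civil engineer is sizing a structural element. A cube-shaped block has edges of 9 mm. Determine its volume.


Shape: cube
Side s = 9 mm
Formula: V = s^3
V = 9 * 9 * 9
V = 81 * 9
V = 729
729 mm^3


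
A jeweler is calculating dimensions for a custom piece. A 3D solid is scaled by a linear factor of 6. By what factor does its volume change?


Linear scale factor k = 6
Rule: under a linear scaling by k, volumes scale by k^3.
k^3 = 6 * 6 * 6
k^3 = 36 * 6
k^3 = 216
Volume scales by a factor of 216.
216 (dimensionless)


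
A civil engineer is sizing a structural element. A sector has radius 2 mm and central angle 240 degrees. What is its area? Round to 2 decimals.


Shape: circular sector
Radius r = 2 mm, Angle = 240 degrees
Formula: A = (angle/360) * pi * r^2
r^2 = 4
Fraction of circle = 240/360
A = (240/360) * pi * 4
A = 2.666667 * pi
A = 8.38
8.38 mm^2


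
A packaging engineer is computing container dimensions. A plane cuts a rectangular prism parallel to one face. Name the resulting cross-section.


Solid: rectangular prism
Cutting plane: parallel to one face
Visualize the intersection of the plane with the solid's surface.
The boundary of the cut region is a rectangle.
rectangle


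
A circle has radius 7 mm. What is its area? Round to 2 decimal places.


Shape: circle
Radius r = 7 mm
Formula: A = pi * r^2
r^2 = 7^2 = 49
A = pi * 49
A = 153.94
153.94 mm^2


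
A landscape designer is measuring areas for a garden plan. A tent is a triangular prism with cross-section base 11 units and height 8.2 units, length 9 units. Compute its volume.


Shape: triangular prism
Triangle base = 11 units, triangle height = 8.2 units, prism length L = 9 units
Formula: V = (1/2 * b * h_tri) * L
Cross-section area = 0.5 * 11 * 8.2 = 45.1
V = 45.1 * 9
V = 405.9
405.9 units^3


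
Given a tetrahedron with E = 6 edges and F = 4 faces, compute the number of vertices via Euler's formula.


Polyhedron: tetrahedron
Euler's formula for convex polyhedra: V - E + F = 2
Given: E = 6 edges and F = 4 faces
Solve for V:
V = 2 + E - F = 2 + 6 - 4 = 4
4 vertices


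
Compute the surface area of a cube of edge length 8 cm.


Shape: cube
Side s = 8 cm
A cube has 6 square faces.
Formula: SA = 6 * s^2
s^2 = 64
SA = 6 * 64
SA = 384
384 cm^2


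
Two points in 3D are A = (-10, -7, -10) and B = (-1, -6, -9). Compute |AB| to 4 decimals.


3D distance between two points
P1 = (-10, -7, -10), P2 = (-1, -6, -9)
Formula: d = sqrt((x2-x1)^2 + (y2-y1)^2 + (z2-z1)^2)
dx = -1 - -10 = 9
dy = -6 - -7 = 1
dz = -9 - -10 = 1
dx^2 + dy^2 + dz^2 = 81 + 1 + 1 = 83
d = sqrt(83)
d = 9.1104
9.1104 units


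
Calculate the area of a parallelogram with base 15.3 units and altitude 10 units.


Shape: parallelogram
Base b = 15.3 units, Height h = 10 units
Formula: A = b * h
A = 15.3 * 10
A = 153
153 units^2


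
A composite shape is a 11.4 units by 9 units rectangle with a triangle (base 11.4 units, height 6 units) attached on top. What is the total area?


Composite shape: rectangle + triangle
Rectangle area = 11.4 * 9 = 102.6
Triangle area = 0.5 * 11.4 * 6 = 34.2
Total = 102.6 + 34.2
Total = 136.8
136.8 units^2


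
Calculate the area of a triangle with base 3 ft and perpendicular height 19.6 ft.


Shape: triangle
Base b = 3 ft, Height h = 19.6 ft
Formula: A = (1/2) * b * h
A = 0.5 * 3 * 19.6
A = 0.5 * 58.8
A = 29.4
29.4 ft^2


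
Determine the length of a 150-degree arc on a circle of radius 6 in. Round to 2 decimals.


Shape: circular arc
Radius r = 6 in, Angle = 150 degrees
Formula: L = (angle/360) * 2 * pi * r
2 * pi * r = 12 * pi
L = (150/360) * 12 * pi
L = 5 * pi
L = 15.71
15.71 in


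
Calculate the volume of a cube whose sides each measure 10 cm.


Shape: cube
Side s = 10 cm
Formula: V = s^3
V = 10 * 10 * 10
V = 100 * 10
V = 1000
1000 cm^3


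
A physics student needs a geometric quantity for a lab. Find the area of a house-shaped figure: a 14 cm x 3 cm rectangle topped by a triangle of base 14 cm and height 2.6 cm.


Composite shape: rectangle + triangle
Rectangle area = 14 * 3 = 42
Triangle area = 0.5 * 14 * 2.6 = 18.2
Total = 42 + 18.2
Total = 60.2
60.2 cm^2


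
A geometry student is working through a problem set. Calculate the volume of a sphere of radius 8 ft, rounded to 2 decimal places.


Shape: sphere
Radius r = 8 ft
Formula: V = (4/3) * pi * r^3
r^3 = 512
(4/3) * 512 = 682.666667
V = 682.666667 * pi
V = 2144.66
2144.66 ft^3


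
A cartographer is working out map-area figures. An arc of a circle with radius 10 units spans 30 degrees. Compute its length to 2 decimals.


Shape: circular arc
Radius r = 10 units, Angle = 30 degrees
Formula: L = (angle/360) * 2 * pi * r
2 * pi * r = 20 * pi
L = (30/360) * 20 * pi
L = 1.666667 * pi
L = 5.24
5.24 units


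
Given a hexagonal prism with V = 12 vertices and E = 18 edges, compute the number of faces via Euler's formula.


Polyhedron: hexagonal prism
Euler's formula for convex polyhedra: V - E + F = 2
Given: V = 12 vertices and E = 18 edges
Solve for F:
F = 2 + E - V = 2 + 18 - 12 = 8
8 faces


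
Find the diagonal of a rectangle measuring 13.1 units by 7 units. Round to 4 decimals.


Shape: rectangle (diagonal via Pythagoras)
Sides: 13.1 units and 7 units
Formula: d = sqrt(l^2 + w^2)
l^2 = 171.61, w^2 = 49
l^2 + w^2 = 220.61
d = sqrt(220.61)
d = 14.8529
14.8529 units


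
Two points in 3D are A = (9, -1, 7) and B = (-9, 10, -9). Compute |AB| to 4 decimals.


3D distance between two points
P1 = (9, -1, 7), P2 = (-9, 10, -9)
Formula: d = sqrt((x2-x1)^2 + (y2-y1)^2 + (z2-z1)^2)
dx = -9 - 9 = -18
dy = 10 - -1 = 11
dz = -9 - 7 = -16
dx^2 + dy^2 + dz^2 = 324 + 121 + 256 = 701
d = sqrt(701)
d = 26.4764
26.4764 units


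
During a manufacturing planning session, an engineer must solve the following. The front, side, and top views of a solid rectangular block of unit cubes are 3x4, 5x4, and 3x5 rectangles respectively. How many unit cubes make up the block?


Orthographic views of a solid rectangular block:
Front view 3 x 4 -> length = 3, height = 4
Side view 5 x 4 -> width = 5, height = 4 (consistent)
Top view 3 x 5 -> confirms length = 3, width = 5
The block is 3 x 5 x 4.
Total unit cubes = 3 * 5 * 4 = 60
60 unit cubes


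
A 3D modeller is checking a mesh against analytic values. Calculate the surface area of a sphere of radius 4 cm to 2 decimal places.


Shape: sphere
Radius r = 4 cm
Formula: SA = 4 * pi * r^2
r^2 = 16
SA = 4 * pi * 16
SA = 64 * pi
SA = 201.06
201.06 cm^2


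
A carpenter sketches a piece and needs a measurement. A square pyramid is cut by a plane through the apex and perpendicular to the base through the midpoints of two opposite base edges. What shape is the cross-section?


Solid: square pyramid
Cutting plane: through the apex and perpendicular to the base through the midpoints of two opposite base edges
Visualize the intersection of the plane with the solid's surface.
The boundary of the cut region is a isosceles triangle.
isosceles triangle


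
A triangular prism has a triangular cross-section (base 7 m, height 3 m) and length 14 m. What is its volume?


Shape: triangular prism
Triangle base = 7 m, triangle height = 3 m, prism length L = 14 m
Formula: V = (1/2 * b * h_tri) * L
Cross-section area = 0.5 * 7 * 3 = 10.5
V = 10.5 * 14
V = 147
147 m^3


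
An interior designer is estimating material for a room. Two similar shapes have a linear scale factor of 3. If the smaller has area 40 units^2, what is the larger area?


Linear scale factor k = 3
Original area = 40 units^2
Rule: under a linear scaling by k, areas scale by k^2.
k^2 = 3^2 = 9
New area = 40 * 9
New area = 360
360 units^2


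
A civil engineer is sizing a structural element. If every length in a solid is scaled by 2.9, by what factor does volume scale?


Linear scale factor k = 2.9
Rule: under a linear scaling by k, volumes scale by k^3.
k^3 = 2.9 * 2.9 * 2.9
k^3 = 8.41 * 2.9
k^3 = 24.389
Volume scales by a factor of 24.389.
24.389 (dimensionless)


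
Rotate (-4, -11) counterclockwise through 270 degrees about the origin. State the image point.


Transformation: rotation about the origin
Original point: (-4, -11)
Rule for 270 deg counterclockwise: (x, y) -> (y, -x)
Apply: (-4, -11) -> (-11, 4)
(-11, 4)


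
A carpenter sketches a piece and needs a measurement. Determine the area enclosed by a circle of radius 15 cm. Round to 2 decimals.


Shape: circle
Radius r = 15 cm
Formula: A = pi * r^2
r^2 = 15^2 = 225
A = pi * 225
A = 706.86
706.86 cm^2


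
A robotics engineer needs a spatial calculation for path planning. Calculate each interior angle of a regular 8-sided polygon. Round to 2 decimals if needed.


Shape: regular octagon (8 sides)
Formula: interior angle = (n - 2) * 180 / n
(n - 2) = 6
(n - 2) * 180 = 1080
angle = 1080 / 8
angle = 135
135 degrees


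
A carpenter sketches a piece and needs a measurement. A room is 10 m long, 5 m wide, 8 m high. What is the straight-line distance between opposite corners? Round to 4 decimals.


Shape: rectangular box (space diagonal)
l = 10 m, w = 5 m, h = 8 m
Visualize: the diagonal of the base, then a right triangle with that diagonal and the height.
Formula: d = sqrt(l^2 + w^2 + h^2)
l^2 + w^2 + h^2 = 100 + 25 + 64 = 189
d = sqrt(189)
d = 13.7477
13.7477 m


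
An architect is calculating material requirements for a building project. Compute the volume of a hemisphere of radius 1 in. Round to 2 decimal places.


Shape: hemisphere (half of a sphere)
Radius r = 1 in
Formula: V = (1/2) * (4/3) * pi * r^3 = (2/3) * pi * r^3
r^3 = 1
(2/3) * 1 = 0.666667
V = 0.666667 * pi
V = 2.09
2.09 in^3


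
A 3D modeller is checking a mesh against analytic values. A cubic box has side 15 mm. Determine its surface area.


Shape: cube
Side s = 15 mm
A cube has 6 square faces.
Formula: SA = 6 * s^2
s^2 = 225
SA = 6 * 225
SA = 1350
1350 mm^2


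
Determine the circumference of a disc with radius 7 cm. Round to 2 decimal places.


Shape: circle
Radius r = 7 cm
Formula: C = 2 * pi * r
C = 2 * pi * 7
C = 14 * pi
C = 43.98
43.98 cm


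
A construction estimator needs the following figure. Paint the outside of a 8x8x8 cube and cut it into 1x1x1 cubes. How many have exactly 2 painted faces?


Large cube: 8 x 8 x 8, cut into unit cubes.
n = 8, so n - 2 = 6
Cubes with 2 painted faces lie along the edges, excluding corners.
A cube has 12 edges; each contributes (n - 2) = 6 such cubes.
Count = 12 * 6 = 72
72 unit cubes


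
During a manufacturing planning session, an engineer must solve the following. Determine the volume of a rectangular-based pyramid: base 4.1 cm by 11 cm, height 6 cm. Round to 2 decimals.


Shape: rectangular pyramid
Base: 4.1 cm x 11 cm, Height h = 6 cm
Formula: V = (1/3) * base_area * h
base_area = 4.1 * 11 = 45.1
base_area * h = 45.1 * 6 = 270.6
V = 270.6 / 3
V = 90.2
90.2 cm^3


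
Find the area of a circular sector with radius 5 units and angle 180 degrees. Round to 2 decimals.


Shape: circular sector
Radius r = 5 units, Angle = 180 degrees
Formula: A = (angle/360) * pi * r^2
r^2 = 25
Fraction of circle = 180/360
A = (180/360) * pi * 25
A = 12.5 * pi
A = 39.27
39.27 units^2


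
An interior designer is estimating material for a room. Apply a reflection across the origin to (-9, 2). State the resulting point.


Transformation: reflection
Original point: (-9, 2)
Rule for reflection through the origin: (x, y) -> (-x, -y)
Apply: (-9, 2) -> (9, -2)
(9, -2)


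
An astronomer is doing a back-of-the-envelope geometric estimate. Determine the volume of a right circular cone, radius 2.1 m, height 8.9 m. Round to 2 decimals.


Shape: cone
Radius r = 2.1 m, Height h = 8.9 m
Formula: V = (1/3) * pi * r^2 * h
r^2 = 4.41
pi * r^2 * h = pi * 4.41 * 8.9 = 39.249 * pi
V = 39.249 * pi / 3
V = 41.1
41.1 m^3


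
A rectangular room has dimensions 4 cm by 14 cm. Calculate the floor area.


Shape: rectangle
Length l = 4 cm, Width w = 14 cm
Formula: A = l * w
A = 4 * 14
A = 56
56 cm^2


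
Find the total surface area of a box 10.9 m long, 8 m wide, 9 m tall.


Shape: rectangular prism
l = 10.9 m, w = 8 m, h = 9 m
Formula: SA = 2(lw + lh + wh)
lw = 87.2, lh = 98.1, wh = 72
lw + lh + wh = 257.3
SA = 2 * 257.3
SA = 514.6
514.6 m^2


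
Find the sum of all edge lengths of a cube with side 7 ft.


Shape: cube
Side s = 7 ft
A cube has 12 edges, all equal.
Formula: total edge length = 12 * s
Total = 12 * 7
Total = 84
84 ft


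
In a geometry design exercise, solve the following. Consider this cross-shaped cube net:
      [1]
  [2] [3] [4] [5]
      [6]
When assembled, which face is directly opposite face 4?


Net: cross layout. Take square 3 as the base (bottom).
Fold the four squares in the horizontal row up around 3: 2 -> left, 4 -> right, 5 wraps to the top.
Fold 1 and 6 up from 3: 1 -> back, 6 -> front.
Opposite pairs are therefore: (1, 6), (2, 4), (3, 5).
Face 4 is opposite face 2.
face 2


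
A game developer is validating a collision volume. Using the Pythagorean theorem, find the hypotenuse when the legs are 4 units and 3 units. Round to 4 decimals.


Shape: right triangle
Legs a = 4 units, b = 3 units
Formula: c = sqrt(a^2 + b^2)
a^2 = 16, b^2 = 9
a^2 + b^2 = 25
c = sqrt(25)
c = 5.0
5 units


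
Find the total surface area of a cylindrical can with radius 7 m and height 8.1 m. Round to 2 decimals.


Shape: closed cylinder
Radius r = 7 m, Height h = 8.1 m
Formula: SA = 2*pi*r^2 + 2*pi*r*h = 2*pi*r*(r + h)
r + h = 15.1
2 * r * (r + h) = 2 * 7 * 15.1 = 211.4
SA = 211.4 * pi
SA = 664.13
664.13 m^2


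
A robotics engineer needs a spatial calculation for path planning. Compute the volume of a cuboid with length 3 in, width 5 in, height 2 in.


Shape: rectangular prism
l = 3 in, w = 5 in, h = 2 in
Formula: V = l * w * h
V = 3 * 5 * 2
V = 15 * 2
V = 30
30 in^3


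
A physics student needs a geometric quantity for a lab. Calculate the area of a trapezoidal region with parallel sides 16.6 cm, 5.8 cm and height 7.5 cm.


Shape: trapezoid
Parallel sides a = 16.6 cm, b = 5.8 cm; Height h = 7.5 cm
Formula: A = (a + b) * h / 2
a + b = 16.6 + 5.8 = 22.4
A = 22.4 * 7.5 / 2
A = 168 / 2
A = 84
84 cm^2


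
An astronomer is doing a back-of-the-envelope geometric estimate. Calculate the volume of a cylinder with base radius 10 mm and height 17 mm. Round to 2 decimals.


Shape: cylinder
Radius r = 10 mm, Height h = 17 mm
Formula: V = pi * r^2 * h
r^2 = 100
V = pi * 100 * 17
V = 1700 * pi
V = 5340.71
5340.71 mm^3


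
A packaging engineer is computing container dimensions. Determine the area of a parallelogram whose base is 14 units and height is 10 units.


Shape: parallelogram
Base b = 14 units, Height h = 10 units
Formula: A = b * h
A = 14 * 10
A = 140
140 units^2


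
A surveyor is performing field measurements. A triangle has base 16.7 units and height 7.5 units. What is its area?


Shape: triangle
Base b = 16.7 units, Height h = 7.5 units
Formula: A = (1/2) * b * h
A = 0.5 * 16.7 * 7.5
A = 0.5 * 125.25
A = 62.625
62.625 units^2


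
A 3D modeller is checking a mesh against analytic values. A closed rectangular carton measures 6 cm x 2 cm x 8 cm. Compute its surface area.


Shape: rectangular prism
l = 6 cm, w = 2 cm, h = 8 cm
Formula: SA = 2(lw + lh + wh)
lw = 12, lh = 48, wh = 16
lw + lh + wh = 76
SA = 2 * 76
SA = 152
152 cm^2


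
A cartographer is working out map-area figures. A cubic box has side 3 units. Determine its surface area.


Shape: cube
Side s = 3 units
A cube has 6 square faces.
Formula: SA = 6 * s^2
s^2 = 9
SA = 6 * 9
SA = 54
54 units^2


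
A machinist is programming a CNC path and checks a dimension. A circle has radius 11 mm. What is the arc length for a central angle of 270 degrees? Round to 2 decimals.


Shape: circular arc
Radius r = 11 mm, Angle = 270 degrees
Formula: L = (angle/360) * 2 * pi * r
2 * pi * r = 22 * pi
L = (270/360) * 22 * pi
L = 16.5 * pi
L = 51.84
51.84 mm


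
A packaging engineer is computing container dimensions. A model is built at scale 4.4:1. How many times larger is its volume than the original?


Linear scale factor k = 4.4
Rule: under a linear scaling by k, volumes scale by k^3.
k^3 = 4.4 * 4.4 * 4.4
k^3 = 19.36 * 4.4
k^3 = 85.184
Volume scales by a factor of 85.184.
85.184 (dimensionless)


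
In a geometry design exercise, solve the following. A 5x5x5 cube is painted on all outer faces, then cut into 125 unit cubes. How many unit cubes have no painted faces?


Large cube: 5 x 5 x 5, cut into unit cubes.
n = 5, so n - 2 = 3
Unpainted cubes form the interior (n - 2)^3 block.
(n - 2)^3 = 3^3 = 27
27 unit cubes


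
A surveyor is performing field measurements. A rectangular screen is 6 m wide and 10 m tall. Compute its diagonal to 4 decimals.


Shape: rectangle (diagonal via Pythagoras)
Sides: 6 m and 10 m
Formula: d = sqrt(l^2 + w^2)
l^2 = 36, w^2 = 100
l^2 + w^2 = 136
d = sqrt(136)
d = 11.6619
11.6619 m


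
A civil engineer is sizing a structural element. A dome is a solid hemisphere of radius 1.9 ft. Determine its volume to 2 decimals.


Shape: hemisphere (half of a sphere)
Radius r = 1.9 ft
Formula: V = (1/2) * (4/3) * pi * r^3 = (2/3) * pi * r^3
r^3 = 6.859
(2/3) * 6.859 = 4.572667
V = 4.572667 * pi
V = 14.37
14.37 ft^3


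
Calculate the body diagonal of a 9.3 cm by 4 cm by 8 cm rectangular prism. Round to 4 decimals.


Shape: rectangular box (space diagonal)
l = 9.3 cm, w = 4 cm, h = 8 cm
Visualize: the diagonal of the base, then a right triangle with that diagonal and the height.
Formula: d = sqrt(l^2 + w^2 + h^2)
l^2 + w^2 + h^2 = 86.49 + 16 + 64 = 166.49
d = sqrt(166.49)
d = 12.9031
12.9031 cm


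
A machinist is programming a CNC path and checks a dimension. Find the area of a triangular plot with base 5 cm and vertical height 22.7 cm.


Shape: triangle
Base b = 5 cm, Height h = 22.7 cm
Formula: A = (1/2) * b * h
A = 0.5 * 5 * 22.7
A = 0.5 * 113.5
A = 56.75
56.75 cm^2


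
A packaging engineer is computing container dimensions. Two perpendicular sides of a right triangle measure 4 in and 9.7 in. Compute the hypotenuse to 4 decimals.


Shape: right triangle
Legs a = 4 in, b = 9.7 in
Formula: c = sqrt(a^2 + b^2)
a^2 = 16, b^2 = 94.09
a^2 + b^2 = 110.09
c = sqrt(110.09)
c = 10.4924
10.4924 in


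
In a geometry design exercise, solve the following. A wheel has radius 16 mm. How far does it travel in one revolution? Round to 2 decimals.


Shape: circle
Radius r = 16 mm
Formula: C = 2 * pi * r
C = 2 * pi * 16
C = 32 * pi
C = 100.53
100.53 mm


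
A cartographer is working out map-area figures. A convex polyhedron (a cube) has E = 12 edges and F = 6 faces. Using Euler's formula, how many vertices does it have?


Polyhedron: cube
Euler's formula for convex polyhedra: V - E + F = 2
Given: E = 12 edges and F = 6 faces
Solve for V:
V = 2 + E - F = 2 + 12 - 6 = 8
8 vertices


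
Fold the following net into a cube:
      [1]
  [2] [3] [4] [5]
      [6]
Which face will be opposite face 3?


Net: cross layout. Take square 3 as the base (bottom).
Fold the four squares in the horizontal row up around 3: 2 -> left, 4 -> right, 5 wraps to the top.
Fold 1 and 6 up from 3: 1 -> back, 6 -> front.
Opposite pairs are therefore: (1, 6), (2, 4), (3, 5).
Face 3 is opposite face 5.
face 5


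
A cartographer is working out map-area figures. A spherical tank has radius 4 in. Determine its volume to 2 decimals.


Shape: sphere
Radius r = 4 in
Formula: V = (4/3) * pi * r^3
r^3 = 64
(4/3) * 64 = 85.333333
V = 85.333333 * pi
V = 268.08
268.08 in^3


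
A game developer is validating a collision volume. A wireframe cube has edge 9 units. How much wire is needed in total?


Shape: cube
Side s = 9 units
A cube has 12 edges, all equal.
Formula: total edge length = 12 * s
Total = 12 * 9
Total = 108
108 units


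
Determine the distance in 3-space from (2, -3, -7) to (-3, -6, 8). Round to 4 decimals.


3D distance between two points
P1 = (2, -3, -7), P2 = (-3, -6, 8)
Formula: d = sqrt((x2-x1)^2 + (y2-y1)^2 + (z2-z1)^2)
dx = -3 - 2 = -5
dy = -6 - -3 = -3
dz = 8 - -7 = 15
dx^2 + dy^2 + dz^2 = 25 + 9 + 225 = 259
d = sqrt(259)
d = 16.0935
16.0935 units


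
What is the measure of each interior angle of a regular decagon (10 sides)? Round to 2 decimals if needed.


Shape: regular decagon (10 sides)
Formula: interior angle = (n - 2) * 180 / n
(n - 2) = 8
(n - 2) * 180 = 1440
angle = 1440 / 10
angle = 144
144 degrees


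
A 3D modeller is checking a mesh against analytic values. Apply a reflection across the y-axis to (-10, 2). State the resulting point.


Transformation: reflection
Original point: (-10, 2)
Rule for reflection over the y-axis: (x, y) -> (-x, y)
Apply: (-10, 2) -> (10, 2)
(10, 2)


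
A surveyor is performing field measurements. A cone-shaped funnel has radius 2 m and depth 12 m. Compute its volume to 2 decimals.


Shape: cone
Radius r = 2 m, Height h = 12 m
Formula: V = (1/3) * pi * r^2 * h
r^2 = 4
pi * r^2 * h = pi * 4 * 12 = 48 * pi
V = 48 * pi / 3
V = 50.27
50.27 m^3


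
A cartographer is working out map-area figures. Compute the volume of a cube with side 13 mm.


Shape: cube
Side s = 13 mm
Formula: V = s^3
V = 13 * 13 * 13
V = 169 * 13
V = 2197
2197 mm^3


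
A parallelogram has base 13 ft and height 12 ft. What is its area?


Shape: parallelogram
Base b = 13 ft, Height h = 12 ft
Formula: A = b * h
A = 13 * 12
A = 156
156 ft^2


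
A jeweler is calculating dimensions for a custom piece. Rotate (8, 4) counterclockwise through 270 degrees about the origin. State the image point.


Transformation: rotation about the origin
Original point: (8, 4)
Rule for 270 deg counterclockwise: (x, y) -> (y, -x)
Apply: (8, 4) -> (4, -8)
(4, -8)


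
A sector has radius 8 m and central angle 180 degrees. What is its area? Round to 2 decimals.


Shape: circular sector
Radius r = 8 m, Angle = 180 degrees
Formula: A = (angle/360) * pi * r^2
r^2 = 64
Fraction of circle = 180/360
A = (180/360) * pi * 64
A = 32 * pi
A = 100.53
100.53 m^2


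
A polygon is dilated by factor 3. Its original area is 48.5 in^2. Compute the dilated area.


Linear scale factor k = 3
Original area = 48.5 in^2
Rule: under a linear scaling by k, areas scale by k^2.
k^2 = 3^2 = 9
New area = 48.5 * 9
New area = 436.5
436.5 in^2


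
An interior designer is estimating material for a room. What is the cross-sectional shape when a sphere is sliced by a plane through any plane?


Solid: sphere
Cutting plane: through any plane
Visualize the intersection of the plane with the solid's surface.
The boundary of the cut region is a circle.
circle


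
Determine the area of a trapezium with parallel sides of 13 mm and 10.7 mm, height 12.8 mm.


Shape: trapezoid
Parallel sides a = 13 mm, b = 10.7 mm; Height h = 12.8 mm
Formula: A = (a + b) * h / 2
a + b = 13 + 10.7 = 23.7
A = 23.7 * 12.8 / 2
A = 303.36 / 2
A = 151.68
151.68 mm^2


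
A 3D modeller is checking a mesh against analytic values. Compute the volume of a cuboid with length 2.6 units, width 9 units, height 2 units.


Shape: rectangular prism
l = 2.6 units, w = 9 units, h = 2 units
Formula: V = l * w * h
V = 2.6 * 9 * 2
V = 23.4 * 2
V = 46.8
46.8 units^3


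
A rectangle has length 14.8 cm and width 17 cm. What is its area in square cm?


Shape: rectangle
Length l = 14.8 cm, Width w = 17 cm
Formula: A = l * w
A = 14.8 * 17
A = 251.6
251.6 cm^2


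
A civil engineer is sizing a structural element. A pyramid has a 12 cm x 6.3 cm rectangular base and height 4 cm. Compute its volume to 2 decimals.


Shape: rectangular pyramid
Base: 12 cm x 6.3 cm, Height h = 4 cm
Formula: V = (1/3) * base_area * h
base_area = 12 * 6.3 = 75.6
base_area * h = 75.6 * 4 = 302.4
V = 302.4 / 3
V = 100.8
100.8 cm^3


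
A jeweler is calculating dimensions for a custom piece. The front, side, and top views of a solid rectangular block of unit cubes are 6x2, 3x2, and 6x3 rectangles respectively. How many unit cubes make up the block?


Orthographic views of a solid rectangular block:
Front view 6 x 2 -> length = 6, height = 2
Side view 3 x 2 -> width = 3, height = 2 (consistent)
Top view 6 x 3 -> confirms length = 6, width = 3
The block is 6 x 3 x 2.
Total unit cubes = 6 * 3 * 2 = 36
36 unit cubes
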